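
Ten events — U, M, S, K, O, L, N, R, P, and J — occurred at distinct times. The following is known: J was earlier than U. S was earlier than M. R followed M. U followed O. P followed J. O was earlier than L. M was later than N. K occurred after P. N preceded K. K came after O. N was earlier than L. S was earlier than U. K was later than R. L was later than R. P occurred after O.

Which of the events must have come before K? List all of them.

Directly stated before K: N, O, P, and R.
J reaches K via J → P → K.
M reaches K via M → R → K.
S reaches K via S → M → R → K.
No chain forces U (or any of the others) ahead of K.

J, M, N, O, P, R, S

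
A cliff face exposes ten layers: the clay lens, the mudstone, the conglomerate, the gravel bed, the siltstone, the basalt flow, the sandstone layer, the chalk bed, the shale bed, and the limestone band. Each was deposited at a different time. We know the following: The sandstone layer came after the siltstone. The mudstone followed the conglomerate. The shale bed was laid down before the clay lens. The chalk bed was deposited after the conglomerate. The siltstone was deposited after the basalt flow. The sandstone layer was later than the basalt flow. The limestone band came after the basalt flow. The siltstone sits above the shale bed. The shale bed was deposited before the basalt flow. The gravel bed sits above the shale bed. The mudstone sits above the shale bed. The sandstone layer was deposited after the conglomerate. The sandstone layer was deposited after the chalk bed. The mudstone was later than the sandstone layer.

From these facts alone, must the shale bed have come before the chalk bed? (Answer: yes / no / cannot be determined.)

No chain of stated constraints runs from the shale bed to the chalk bed, and none runs from the chalk bed to the shale bed either.
So the relative order of the shale bed and the chalk bed is not fixed by the given facts.

cannot be determined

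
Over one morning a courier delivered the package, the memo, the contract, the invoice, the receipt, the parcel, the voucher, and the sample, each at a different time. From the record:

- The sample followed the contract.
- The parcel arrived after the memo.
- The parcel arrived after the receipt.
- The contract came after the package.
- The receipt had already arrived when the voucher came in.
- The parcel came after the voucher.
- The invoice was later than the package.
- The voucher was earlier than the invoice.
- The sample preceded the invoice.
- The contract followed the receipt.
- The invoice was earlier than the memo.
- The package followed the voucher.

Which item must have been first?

The receipt has a chain of constraints placing it before every other item, so the receipt must be first.

the receipt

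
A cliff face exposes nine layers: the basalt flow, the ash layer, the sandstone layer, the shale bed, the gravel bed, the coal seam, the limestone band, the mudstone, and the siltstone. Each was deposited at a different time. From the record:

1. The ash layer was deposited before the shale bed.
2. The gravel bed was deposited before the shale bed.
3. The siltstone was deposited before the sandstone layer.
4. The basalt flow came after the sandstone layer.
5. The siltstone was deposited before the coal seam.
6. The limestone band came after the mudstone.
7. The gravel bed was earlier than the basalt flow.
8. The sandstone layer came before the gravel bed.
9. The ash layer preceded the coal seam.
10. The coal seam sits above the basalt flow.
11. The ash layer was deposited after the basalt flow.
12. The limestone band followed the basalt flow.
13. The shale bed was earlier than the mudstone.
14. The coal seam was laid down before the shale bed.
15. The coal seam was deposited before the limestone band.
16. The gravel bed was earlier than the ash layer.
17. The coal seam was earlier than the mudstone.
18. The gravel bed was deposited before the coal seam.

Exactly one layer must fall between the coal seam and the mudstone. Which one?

Tracing the constraints gives the coal seam → the shale bed → the mudstone, so the shale bed sits after the coal seam and before the mudstone.
No other layer is forced both after the coal seam and before the mudstone.

the shale bed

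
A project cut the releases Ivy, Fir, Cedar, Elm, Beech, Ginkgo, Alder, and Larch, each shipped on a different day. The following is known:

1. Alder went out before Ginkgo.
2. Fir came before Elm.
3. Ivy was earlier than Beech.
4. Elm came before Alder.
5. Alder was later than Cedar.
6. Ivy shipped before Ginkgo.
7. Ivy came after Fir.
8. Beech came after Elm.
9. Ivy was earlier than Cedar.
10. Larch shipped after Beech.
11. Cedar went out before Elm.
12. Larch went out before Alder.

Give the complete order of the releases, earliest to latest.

The constraints fix every adjacent pair, so only one ordering works:
Fir → Ivy → Cedar → Elm → Beech → Larch → Alder → Ginkgo.

Fir, Ivy, Cedar, Elm, Beech, Larch, Alder, Ginkgo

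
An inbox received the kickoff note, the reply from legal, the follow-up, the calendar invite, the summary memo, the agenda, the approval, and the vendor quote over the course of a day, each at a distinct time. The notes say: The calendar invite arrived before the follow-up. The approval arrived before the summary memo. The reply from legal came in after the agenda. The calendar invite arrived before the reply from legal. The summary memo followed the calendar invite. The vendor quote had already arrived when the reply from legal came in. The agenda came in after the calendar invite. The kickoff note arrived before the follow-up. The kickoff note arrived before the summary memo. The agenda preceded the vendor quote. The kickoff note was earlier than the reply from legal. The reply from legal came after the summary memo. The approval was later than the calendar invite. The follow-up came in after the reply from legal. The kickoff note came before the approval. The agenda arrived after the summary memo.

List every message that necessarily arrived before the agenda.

the approval, the calendar invite, the kickoff note, the summary memo

Directly stated before the agenda: the calendar invite and the summary memo.
The approval reaches the agenda via the approval → the summary memo → the agenda.
The kickoff note reaches the agenda via the kickoff note → the summary memo → the agenda.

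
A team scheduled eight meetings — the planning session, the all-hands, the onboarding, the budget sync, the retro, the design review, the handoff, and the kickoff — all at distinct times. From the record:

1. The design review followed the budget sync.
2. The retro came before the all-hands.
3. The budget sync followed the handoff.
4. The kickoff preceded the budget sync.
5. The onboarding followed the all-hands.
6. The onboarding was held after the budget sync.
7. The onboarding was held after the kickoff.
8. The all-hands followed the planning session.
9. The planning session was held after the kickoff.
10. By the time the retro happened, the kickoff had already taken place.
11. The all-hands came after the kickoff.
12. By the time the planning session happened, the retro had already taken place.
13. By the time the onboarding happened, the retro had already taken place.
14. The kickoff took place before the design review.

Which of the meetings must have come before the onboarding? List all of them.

Directly stated before the onboarding: the all-hands, the budget sync, the kickoff, and the retro.
The handoff reaches the onboarding via the handoff → the budget sync → the onboarding.
The planning session reaches the onboarding via the planning session → the all-hands → the onboarding.

the all-hands, the budget sync, the handoff, the kickoff, the planning session, the retro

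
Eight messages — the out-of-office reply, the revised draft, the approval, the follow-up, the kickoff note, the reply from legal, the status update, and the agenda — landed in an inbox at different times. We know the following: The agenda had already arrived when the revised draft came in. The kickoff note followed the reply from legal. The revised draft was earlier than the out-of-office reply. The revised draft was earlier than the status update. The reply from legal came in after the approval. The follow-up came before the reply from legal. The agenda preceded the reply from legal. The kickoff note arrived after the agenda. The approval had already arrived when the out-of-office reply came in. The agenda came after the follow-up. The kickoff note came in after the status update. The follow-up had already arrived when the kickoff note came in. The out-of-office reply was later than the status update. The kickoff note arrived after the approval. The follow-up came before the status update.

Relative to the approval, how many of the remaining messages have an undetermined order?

Forced after the approval: the kickoff note, the out-of-office reply, and the reply from legal.
That leaves the agenda, the follow-up, the revised draft, and the status update with no forced order relative to the approval — 4.

4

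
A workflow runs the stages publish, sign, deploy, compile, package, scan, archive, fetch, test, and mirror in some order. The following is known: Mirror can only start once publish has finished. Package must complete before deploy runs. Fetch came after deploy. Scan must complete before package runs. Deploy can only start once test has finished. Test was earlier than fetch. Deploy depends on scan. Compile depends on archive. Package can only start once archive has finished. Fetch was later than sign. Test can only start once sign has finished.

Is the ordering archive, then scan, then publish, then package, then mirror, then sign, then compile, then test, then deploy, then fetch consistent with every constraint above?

Check each stated constraint against the proposed order — e.g. archive is ahead of compile; scan is ahead of deploy. Every pair is in the required order; nothing is violated.

yes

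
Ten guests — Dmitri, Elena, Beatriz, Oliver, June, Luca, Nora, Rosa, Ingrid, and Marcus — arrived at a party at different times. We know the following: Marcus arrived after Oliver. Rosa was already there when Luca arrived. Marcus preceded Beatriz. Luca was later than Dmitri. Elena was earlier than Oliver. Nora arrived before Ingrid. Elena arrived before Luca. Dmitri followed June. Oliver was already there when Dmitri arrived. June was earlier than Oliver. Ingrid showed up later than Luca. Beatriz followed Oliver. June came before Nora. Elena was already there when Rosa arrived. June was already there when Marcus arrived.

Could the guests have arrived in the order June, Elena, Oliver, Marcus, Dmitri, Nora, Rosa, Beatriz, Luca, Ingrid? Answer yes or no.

yes

Check each stated constraint against the proposed order — e.g. Elena is ahead of Rosa; Elena is ahead of Luca. Every pair is in the required order; nothing is violated.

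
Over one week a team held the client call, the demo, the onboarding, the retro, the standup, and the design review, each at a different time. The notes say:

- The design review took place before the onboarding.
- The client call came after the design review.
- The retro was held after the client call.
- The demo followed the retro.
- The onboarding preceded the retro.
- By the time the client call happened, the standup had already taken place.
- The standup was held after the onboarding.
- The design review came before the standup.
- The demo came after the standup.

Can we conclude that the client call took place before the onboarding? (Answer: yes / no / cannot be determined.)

Tracing the constraints gives the onboarding → the standup → the client call, so the onboarding must come before the client call.
That means the client call cannot be before the onboarding.

no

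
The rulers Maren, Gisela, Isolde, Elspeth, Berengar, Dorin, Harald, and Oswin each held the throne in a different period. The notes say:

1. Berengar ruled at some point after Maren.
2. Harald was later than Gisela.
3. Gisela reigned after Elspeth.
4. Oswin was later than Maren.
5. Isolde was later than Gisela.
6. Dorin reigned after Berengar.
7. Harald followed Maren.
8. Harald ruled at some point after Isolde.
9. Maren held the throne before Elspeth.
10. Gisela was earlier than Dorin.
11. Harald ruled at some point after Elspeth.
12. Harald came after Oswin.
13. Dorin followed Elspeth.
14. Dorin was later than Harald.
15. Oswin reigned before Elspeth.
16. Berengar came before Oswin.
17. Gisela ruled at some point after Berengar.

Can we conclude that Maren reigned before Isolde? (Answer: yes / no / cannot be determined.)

Chain the constraints: Maren → Berengar → Gisela → Isolde. Each link is directly stated, so Maren comes before Isolde.

yes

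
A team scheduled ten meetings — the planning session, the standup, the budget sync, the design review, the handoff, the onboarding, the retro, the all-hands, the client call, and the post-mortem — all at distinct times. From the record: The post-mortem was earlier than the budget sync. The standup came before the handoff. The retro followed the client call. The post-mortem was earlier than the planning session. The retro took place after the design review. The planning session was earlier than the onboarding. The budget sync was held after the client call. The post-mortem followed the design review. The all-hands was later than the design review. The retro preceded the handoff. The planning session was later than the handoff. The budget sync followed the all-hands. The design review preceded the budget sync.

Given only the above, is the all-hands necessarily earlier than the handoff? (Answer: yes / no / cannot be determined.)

No chain of stated constraints runs from the all-hands to the handoff, and none runs from the handoff to the all-hands either.
So the relative order of the all-hands and the handoff is not fixed by the given facts.

cannot be determined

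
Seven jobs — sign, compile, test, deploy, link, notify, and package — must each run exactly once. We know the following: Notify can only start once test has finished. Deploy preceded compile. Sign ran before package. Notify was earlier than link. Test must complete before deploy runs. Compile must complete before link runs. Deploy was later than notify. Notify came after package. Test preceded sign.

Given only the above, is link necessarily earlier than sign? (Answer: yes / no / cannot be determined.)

no

Tracing the constraints gives sign → package → notify → link, so sign must come before link.
That means link cannot be before sign.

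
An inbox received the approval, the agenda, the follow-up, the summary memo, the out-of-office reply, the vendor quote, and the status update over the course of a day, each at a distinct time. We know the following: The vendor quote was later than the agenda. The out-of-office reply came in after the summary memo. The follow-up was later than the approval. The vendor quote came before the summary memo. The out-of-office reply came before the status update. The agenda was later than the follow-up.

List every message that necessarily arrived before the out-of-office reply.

the agenda, the approval, the follow-up, the summary memo, the vendor quote

Directly stated before the out-of-office reply: the summary memo.
The agenda reaches the out-of-office reply via the agenda → the vendor quote → the summary memo → the out-of-office reply.
The approval reaches the out-of-office reply via the approval → the follow-up → the agenda → the vendor quote → the summary memo → the out-of-office reply.
The follow-up reaches the out-of-office reply via the follow-up → the agenda → the vendor quote → the summary memo → the out-of-office reply.
Likewise the vendor quote reaches the out-of-office reply by chaining the stated constraints.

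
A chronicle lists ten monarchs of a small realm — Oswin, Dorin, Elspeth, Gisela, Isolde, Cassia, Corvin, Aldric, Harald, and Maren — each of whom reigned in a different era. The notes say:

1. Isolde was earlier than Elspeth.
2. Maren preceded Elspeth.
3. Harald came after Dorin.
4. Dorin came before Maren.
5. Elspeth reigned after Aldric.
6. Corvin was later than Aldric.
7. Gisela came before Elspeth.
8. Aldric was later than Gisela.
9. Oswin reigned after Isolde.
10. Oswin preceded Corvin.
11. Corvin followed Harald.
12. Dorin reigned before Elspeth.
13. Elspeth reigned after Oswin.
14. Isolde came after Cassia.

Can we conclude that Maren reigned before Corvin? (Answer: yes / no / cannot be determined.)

No chain of stated constraints runs from Maren to Corvin, and none runs from Corvin to Maren either.
So the relative order of Maren and Corvin is not fixed by the given facts.

cannot be determined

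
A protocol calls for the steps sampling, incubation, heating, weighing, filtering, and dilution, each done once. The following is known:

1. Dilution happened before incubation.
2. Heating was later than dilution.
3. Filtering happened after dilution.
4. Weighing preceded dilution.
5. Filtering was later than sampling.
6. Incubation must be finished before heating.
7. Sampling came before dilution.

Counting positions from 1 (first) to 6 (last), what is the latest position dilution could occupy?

Dilution must come before filtering, heating, and incubation — 3 steps forced after it.
Everything else can be placed before dilution in some valid order, so dilution can sit as late as position 6 − 3 = 3.

3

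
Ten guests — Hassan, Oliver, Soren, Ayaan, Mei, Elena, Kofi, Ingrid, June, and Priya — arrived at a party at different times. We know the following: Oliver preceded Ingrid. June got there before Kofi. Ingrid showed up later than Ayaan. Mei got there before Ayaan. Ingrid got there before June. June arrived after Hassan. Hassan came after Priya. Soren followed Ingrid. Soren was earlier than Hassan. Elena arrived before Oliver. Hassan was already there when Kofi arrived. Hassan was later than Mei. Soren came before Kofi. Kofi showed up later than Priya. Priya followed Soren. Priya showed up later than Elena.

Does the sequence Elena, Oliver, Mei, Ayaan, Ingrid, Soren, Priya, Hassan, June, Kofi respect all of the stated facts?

yes

Check each stated constraint against the proposed order — e.g. Mei is ahead of Hassan; Elena is ahead of Priya. Every pair is in the required order; nothing is violated.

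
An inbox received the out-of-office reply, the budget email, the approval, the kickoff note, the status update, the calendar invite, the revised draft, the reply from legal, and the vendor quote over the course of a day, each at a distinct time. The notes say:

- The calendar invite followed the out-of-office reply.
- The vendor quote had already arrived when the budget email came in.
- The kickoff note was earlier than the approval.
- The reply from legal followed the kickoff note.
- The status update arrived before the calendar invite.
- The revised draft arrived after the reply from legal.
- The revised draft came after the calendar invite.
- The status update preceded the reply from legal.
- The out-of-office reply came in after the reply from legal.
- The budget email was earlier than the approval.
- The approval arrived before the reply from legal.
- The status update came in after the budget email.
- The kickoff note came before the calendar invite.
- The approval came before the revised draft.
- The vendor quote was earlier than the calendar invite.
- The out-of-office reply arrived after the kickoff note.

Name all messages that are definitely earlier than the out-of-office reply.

Directly stated before the out-of-office reply: the kickoff note and the reply from legal.
The approval reaches the out-of-office reply via the approval → the reply from legal → the out-of-office reply.
The budget email reaches the out-of-office reply via the budget email → the approval → the reply from legal → the out-of-office reply.
The status update reaches the out-of-office reply via the status update → the reply from legal → the out-of-office reply.
Likewise the vendor quote reaches the out-of-office reply by chaining the stated constraints.

the approval, the budget email, the kickoff note, the reply from legal, the status update, the vendor quote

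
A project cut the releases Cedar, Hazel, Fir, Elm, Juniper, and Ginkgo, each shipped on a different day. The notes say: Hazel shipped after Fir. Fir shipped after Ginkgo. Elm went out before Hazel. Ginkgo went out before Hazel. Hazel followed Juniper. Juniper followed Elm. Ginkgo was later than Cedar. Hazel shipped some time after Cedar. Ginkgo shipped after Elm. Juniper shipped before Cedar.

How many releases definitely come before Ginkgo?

Directly stated before Ginkgo: Cedar and Elm.
Juniper reaches Ginkgo via Juniper → Cedar → Ginkgo.
That's Cedar, Elm, and Juniper — 3 in all.

3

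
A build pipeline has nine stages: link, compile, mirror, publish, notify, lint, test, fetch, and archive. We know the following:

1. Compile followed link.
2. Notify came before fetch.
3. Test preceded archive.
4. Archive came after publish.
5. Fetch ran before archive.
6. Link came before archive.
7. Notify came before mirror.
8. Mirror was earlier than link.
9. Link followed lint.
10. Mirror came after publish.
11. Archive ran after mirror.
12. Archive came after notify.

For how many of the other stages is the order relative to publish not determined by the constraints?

Forced after publish: archive, compile, link, and mirror.
That leaves fetch, lint, notify, and test with no forced order relative to publish — 4.

4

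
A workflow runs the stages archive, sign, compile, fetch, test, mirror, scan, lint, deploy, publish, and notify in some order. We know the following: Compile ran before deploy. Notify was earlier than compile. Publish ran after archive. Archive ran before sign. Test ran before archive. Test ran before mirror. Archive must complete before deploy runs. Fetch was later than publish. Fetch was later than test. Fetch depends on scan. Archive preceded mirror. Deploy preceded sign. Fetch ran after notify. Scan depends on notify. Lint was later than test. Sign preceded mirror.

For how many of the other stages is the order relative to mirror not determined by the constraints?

Forced before mirror: archive, compile, deploy, notify, sign, and test.
That leaves fetch, lint, publish, and scan with no forced order relative to mirror — 4.

4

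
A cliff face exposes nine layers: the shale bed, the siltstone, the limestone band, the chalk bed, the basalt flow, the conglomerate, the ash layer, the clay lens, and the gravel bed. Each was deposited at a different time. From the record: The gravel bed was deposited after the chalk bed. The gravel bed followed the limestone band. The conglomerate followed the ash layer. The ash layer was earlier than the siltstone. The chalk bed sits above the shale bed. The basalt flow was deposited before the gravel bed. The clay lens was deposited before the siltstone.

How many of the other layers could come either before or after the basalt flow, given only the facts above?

Forced after the basalt flow: the gravel bed.
That leaves the ash layer, the chalk bed, the clay lens, the conglomerate, the limestone band, the shale bed, and the siltstone with no forced order relative to the basalt flow — 7.

7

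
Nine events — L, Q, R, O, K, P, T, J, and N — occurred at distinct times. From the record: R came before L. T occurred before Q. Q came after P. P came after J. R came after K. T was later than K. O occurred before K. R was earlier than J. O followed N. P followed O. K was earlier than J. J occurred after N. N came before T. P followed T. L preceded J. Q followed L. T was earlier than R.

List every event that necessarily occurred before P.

Directly stated before P: J, O, and T.
K reaches P via K → T → P.
L reaches P via L → J → P.
N reaches P via N → T → P.
Likewise R reaches P by chaining the stated constraints.
No chain forces Q ahead of P.

J, K, L, N, O, R, T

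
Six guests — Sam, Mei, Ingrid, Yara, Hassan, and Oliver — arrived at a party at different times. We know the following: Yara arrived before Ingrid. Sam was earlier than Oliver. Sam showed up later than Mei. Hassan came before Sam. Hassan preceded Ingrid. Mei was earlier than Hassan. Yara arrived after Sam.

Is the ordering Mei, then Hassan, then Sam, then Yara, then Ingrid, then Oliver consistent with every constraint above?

yes

Check each stated constraint against the proposed order — e.g. Sam is ahead of Oliver; Hassan is ahead of Ingrid. Every pair is in the required order; nothing is violated.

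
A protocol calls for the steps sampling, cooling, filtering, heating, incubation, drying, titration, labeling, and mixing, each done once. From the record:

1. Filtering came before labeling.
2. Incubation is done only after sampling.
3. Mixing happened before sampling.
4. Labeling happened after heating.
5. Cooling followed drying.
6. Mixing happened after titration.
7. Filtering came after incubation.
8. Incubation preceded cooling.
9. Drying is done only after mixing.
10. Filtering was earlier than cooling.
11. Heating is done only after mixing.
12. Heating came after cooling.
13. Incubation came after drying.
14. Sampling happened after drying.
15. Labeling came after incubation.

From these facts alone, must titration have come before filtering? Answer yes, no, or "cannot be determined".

yes

Chain the constraints: titration → mixing → sampling → incubation → filtering. Each link is directly stated, so titration comes before filtering.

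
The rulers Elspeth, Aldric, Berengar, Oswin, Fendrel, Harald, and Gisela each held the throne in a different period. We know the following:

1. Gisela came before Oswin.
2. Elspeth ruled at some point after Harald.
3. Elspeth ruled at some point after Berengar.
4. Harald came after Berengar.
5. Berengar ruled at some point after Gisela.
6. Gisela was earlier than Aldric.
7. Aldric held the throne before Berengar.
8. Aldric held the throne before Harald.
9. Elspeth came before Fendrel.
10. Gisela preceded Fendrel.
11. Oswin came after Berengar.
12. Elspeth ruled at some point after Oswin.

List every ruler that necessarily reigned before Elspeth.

Aldric, Berengar, Gisela, Harald, Oswin

Directly stated before Elspeth: Berengar, Harald, and Oswin.
Aldric reaches Elspeth via Aldric → Harald → Elspeth.
Gisela reaches Elspeth via Gisela → Oswin → Elspeth.
No chain forces Fendrel ahead of Elspeth.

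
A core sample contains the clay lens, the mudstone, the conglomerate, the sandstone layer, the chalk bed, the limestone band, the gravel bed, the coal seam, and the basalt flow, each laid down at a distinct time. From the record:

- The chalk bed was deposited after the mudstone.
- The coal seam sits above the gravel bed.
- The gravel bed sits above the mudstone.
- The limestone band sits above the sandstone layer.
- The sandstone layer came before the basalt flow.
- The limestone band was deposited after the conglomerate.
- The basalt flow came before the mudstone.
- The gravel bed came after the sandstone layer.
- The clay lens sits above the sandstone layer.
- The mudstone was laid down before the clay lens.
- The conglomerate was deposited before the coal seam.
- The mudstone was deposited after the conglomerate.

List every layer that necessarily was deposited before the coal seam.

Directly stated before the coal seam: the conglomerate and the gravel bed.
The basalt flow reaches the coal seam via the basalt flow → the mudstone → the gravel bed → the coal seam.
The mudstone reaches the coal seam via the mudstone → the gravel bed → the coal seam.
The sandstone layer reaches the coal seam via the sandstone layer → the gravel bed → the coal seam.

the basalt flow, the conglomerate, the gravel bed, the mudstone, the sandstone layer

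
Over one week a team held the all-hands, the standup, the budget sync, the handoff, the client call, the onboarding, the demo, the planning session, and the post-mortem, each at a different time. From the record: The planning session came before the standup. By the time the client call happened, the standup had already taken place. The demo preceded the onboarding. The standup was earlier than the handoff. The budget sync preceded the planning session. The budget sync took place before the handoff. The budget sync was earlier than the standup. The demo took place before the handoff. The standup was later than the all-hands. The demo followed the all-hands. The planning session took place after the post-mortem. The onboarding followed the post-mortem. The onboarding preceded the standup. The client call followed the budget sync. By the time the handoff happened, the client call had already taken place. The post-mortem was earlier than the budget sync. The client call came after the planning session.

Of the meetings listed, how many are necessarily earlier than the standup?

Directly stated before the standup: the all-hands, the budget sync, the onboarding, and the planning session.
The demo reaches the standup via the demo → the onboarding → the standup.
The post-mortem reaches the standup via the post-mortem → the budget sync → the standup.
No chain forces the client call (or any of the others) ahead of the standup.
That's the all-hands, the budget sync, the demo, the onboarding, the planning session, and the post-mortem — 6 in all.

6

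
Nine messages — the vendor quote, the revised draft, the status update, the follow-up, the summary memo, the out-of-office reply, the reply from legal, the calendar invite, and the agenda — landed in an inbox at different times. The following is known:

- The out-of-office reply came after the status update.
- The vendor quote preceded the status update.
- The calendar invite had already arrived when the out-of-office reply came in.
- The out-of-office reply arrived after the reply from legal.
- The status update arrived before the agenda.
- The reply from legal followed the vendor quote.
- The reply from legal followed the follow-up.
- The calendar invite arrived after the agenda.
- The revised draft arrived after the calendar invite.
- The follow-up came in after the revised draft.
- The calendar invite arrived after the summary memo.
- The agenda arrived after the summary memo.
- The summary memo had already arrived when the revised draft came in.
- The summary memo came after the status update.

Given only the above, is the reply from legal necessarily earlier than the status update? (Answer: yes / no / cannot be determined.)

no

Tracing the constraints gives the status update → the summary memo → the revised draft → the follow-up → the reply from legal, so the status update must come before the reply from legal.
That means the reply from legal cannot be before the status update.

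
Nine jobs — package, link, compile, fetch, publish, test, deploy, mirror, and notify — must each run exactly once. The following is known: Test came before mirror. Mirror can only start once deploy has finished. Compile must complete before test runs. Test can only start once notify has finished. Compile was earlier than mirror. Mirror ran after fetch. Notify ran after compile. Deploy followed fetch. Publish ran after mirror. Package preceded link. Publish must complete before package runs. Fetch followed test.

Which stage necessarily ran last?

link

Every other stage has a chain of constraints placing it before link, so link is last.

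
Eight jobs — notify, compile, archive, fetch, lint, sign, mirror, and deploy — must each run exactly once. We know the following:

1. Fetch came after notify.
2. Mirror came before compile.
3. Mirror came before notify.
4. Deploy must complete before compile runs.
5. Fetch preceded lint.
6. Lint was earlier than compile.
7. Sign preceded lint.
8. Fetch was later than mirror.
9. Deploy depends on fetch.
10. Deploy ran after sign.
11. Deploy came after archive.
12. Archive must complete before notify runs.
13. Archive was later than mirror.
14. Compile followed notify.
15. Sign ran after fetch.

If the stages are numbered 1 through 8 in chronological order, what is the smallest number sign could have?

Archive, fetch, mirror, and notify must all come before sign — 4 forced predecessors.
Nothing else is forced ahead of sign, so its earliest slot is position 4 + 1 = 5.

5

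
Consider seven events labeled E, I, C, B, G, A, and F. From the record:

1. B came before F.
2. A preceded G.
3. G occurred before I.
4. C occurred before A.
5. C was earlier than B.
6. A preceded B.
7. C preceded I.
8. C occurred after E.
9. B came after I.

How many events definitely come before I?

4

Directly stated before I: C and G.
A reaches I via A → G → I.
E reaches I via E → C → I.
That's A, C, E, and G — 4 in all.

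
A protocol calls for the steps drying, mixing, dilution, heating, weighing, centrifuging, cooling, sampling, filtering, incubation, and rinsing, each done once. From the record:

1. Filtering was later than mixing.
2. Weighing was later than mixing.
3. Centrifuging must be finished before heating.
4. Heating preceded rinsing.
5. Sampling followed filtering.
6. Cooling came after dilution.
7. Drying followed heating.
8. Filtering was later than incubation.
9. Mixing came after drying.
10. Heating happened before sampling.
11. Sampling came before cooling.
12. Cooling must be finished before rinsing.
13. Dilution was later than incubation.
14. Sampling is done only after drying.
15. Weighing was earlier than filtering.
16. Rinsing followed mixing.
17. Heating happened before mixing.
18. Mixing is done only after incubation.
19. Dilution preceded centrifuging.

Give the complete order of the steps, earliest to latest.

incubation, dilution, centrifuging, heating, drying, mixing, weighing, filtering, sampling, cooling, rinsing

The constraints fix every adjacent pair, so only one ordering works:
incubation → dilution → centrifuging → heating → drying → mixing → weighing → filtering → sampling → cooling → rinsing.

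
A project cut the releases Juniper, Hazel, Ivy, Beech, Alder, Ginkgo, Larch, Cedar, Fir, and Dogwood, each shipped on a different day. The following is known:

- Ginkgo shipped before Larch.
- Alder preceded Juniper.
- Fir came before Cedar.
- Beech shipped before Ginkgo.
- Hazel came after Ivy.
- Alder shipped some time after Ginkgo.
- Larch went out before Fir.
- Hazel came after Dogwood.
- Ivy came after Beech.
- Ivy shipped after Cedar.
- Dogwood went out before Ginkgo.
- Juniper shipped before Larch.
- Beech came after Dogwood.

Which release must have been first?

Dogwood

Dogwood has a chain of constraints placing it before every other release, so Dogwood must be first.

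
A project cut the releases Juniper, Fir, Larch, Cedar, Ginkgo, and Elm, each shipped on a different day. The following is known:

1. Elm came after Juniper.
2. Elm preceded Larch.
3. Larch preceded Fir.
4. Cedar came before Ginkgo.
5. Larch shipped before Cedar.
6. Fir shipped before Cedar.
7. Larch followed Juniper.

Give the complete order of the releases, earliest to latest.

The constraints fix every adjacent pair, so only one ordering works:
Juniper → Elm → Larch → Fir → Cedar → Ginkgo.

Juniper, Elm, Larch, Fir, Cedar, Ginkgo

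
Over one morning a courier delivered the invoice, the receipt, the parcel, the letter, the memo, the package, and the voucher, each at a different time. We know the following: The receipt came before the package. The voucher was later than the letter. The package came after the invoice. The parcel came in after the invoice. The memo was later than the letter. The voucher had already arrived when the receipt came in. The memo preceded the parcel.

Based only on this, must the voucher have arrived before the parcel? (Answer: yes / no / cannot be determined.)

cannot be determined

No chain of stated constraints runs from the voucher to the parcel, and none runs from the parcel to the voucher either.
So the relative order of the voucher and the parcel is not fixed by the given facts.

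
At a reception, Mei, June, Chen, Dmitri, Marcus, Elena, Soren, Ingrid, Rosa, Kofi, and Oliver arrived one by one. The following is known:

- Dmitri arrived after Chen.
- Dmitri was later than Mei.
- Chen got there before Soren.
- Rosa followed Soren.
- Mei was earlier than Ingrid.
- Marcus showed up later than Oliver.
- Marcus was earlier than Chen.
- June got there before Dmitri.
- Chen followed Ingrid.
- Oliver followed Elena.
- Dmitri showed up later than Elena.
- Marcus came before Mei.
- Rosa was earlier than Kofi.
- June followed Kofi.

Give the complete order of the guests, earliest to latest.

Elena, Oliver, Marcus, Mei, Ingrid, Chen, Soren, Rosa, Kofi, June, Dmitri

The constraints fix every adjacent pair, so only one ordering works:
Elena → Oliver → Marcus → Mei → Ingrid → Chen → Soren → Rosa → Kofi → June → Dmitri.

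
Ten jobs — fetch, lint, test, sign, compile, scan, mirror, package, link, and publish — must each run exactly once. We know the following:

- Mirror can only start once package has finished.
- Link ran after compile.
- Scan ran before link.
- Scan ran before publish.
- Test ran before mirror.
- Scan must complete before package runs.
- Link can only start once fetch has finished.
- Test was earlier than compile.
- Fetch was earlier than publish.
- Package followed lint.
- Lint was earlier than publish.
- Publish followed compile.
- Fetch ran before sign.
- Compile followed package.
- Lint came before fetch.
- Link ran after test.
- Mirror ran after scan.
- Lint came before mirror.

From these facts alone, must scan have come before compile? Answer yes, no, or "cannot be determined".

yes

Chain the constraints: scan → package → compile. Each link is directly stated, so scan comes before compile.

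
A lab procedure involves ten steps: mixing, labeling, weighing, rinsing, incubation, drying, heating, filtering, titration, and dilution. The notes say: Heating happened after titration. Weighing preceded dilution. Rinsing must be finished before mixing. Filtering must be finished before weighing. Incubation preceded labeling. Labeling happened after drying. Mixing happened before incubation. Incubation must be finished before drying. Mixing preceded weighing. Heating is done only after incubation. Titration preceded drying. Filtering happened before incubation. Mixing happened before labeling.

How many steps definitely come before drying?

5

Directly stated before drying: incubation and titration.
Filtering reaches drying via filtering → incubation → drying.
Mixing reaches drying via mixing → incubation → drying.
Rinsing reaches drying via rinsing → mixing → incubation → drying.
No chain forces heating (or any of the others) ahead of drying.
That's filtering, incubation, mixing, rinsing, and titration — 5 in all.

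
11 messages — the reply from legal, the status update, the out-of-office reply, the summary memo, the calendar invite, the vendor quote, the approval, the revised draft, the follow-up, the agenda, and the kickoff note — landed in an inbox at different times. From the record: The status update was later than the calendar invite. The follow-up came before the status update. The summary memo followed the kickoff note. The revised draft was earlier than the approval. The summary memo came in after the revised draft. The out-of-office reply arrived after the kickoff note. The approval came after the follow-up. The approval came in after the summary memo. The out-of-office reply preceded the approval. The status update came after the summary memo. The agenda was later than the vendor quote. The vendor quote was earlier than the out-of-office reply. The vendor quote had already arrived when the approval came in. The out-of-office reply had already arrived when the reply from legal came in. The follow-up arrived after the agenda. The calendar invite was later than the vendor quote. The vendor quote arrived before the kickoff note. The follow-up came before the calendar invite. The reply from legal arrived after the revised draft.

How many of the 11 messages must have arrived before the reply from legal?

Directly stated before the reply from legal: the out-of-office reply and the revised draft.
The kickoff note reaches the reply from legal via the kickoff note → the out-of-office reply → the reply from legal.
The vendor quote reaches the reply from legal via the vendor quote → the out-of-office reply → the reply from legal.
No chain forces the summary memo (or any of the others) ahead of the reply from legal.
That's the kickoff note, the out-of-office reply, the revised draft, and the vendor quote — 4 in all.

4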